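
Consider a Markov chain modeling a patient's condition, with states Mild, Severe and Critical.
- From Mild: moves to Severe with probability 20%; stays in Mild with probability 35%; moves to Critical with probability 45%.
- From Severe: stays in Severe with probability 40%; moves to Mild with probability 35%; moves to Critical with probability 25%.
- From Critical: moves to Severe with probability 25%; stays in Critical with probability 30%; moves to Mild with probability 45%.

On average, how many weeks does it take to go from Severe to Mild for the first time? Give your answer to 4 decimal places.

Let t(s) be the expected number of weeks to first reach Mild from state s, with t(Mild) = 0. Conditioning on the first week:
t(Severe) = 1 + 0.4·t(Severe) + 0.25·t(Critical)
t(Critical) = 1 + 0.25·t(Severe) + 0.3·t(Critical)
Solving: t(Severe) = 2.6573, t(Critical) = 2.3776.
Expected weeks from Severe to Mild: 2.6573.

2.6573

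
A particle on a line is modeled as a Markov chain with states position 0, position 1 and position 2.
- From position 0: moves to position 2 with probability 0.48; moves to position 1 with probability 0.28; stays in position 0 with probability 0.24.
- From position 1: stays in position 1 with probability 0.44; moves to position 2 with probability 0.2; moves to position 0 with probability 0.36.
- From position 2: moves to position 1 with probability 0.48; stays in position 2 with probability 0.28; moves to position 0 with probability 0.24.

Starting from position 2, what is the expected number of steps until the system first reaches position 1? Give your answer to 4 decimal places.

Let t(s) be the expected number of steps to first reach position 1 from state s, with t(position 1) = 0. Conditioning on the first step:
t(position 0) = 1 + 0.24·t(position 0) + 0.48·t(position 2)
t(position 2) = 1 + 0.24·t(position 0) + 0.28·t(position 2)
Solving: t(position 0) = 2.7778, t(position 2) = 2.3148.
Expected steps from position 2 to position 1: 2.3148.

2.3148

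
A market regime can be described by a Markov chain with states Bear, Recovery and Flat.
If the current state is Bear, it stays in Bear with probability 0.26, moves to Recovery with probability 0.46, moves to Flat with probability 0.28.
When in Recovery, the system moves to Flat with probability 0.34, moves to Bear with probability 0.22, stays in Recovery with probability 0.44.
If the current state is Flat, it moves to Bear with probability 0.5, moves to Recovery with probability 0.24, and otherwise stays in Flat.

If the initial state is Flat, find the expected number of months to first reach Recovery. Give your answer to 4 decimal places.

Let t(s) be the expected number of months to first reach Recovery from state s, with t(Recovery) = 0. Conditioning on the first month:
t(Bear) = 1 + 0.26·t(Bear) + 0.28·t(Flat)
t(Flat) = 1 + 0.5·t(Bear) + 0.26·t(Flat)
Solving: t(Bear) = 2.5025, t(Flat) = 3.0422.
Expected months from Flat to Recovery: 3.0422.

3.0422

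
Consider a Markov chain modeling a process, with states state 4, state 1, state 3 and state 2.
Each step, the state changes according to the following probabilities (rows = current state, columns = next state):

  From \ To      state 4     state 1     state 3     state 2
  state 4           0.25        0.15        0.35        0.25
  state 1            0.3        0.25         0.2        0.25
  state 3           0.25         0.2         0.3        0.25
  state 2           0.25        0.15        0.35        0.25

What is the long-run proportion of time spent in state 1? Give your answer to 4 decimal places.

0.1837

Let the stationary distribution be π with π = πP and π_1 + π_2 + π_3 + π_4 = 1.
π_1 = 0.25·π_1 + 0.3·π_2 + 0.25·π_3 + 0.25·π_4
π_2 = 0.15·π_1 + 0.25·π_2 + 0.2·π_3 + 0.15·π_4
π_3 = 0.35·π_1 + 0.2·π_2 + 0.3·π_3 + 0.35·π_4
Solving with the normalization constraint gives π = (0.2592, 0.1837, 0.3071, 0.2500).
So the stationary probability of state 1 is 0.1837.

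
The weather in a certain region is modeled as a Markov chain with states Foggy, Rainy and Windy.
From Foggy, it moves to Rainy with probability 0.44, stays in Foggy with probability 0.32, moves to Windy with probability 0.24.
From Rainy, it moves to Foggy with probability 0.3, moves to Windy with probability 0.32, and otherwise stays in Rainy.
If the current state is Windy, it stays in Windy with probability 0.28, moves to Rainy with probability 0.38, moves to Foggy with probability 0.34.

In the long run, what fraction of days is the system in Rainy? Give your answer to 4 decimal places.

0.3991

Let the stationary distribution be π with π = πP and π_1 + π_2 + π_3 = 1.
π_1 = 0.32·π_1 + 0.3·π_2 + 0.34·π_3
π_2 = 0.44·π_1 + 0.38·π_2 + 0.38·π_3
Solving with the normalization constraint gives π = (0.3177, 0.3991, 0.2833).
So the stationary probability of Rainy is 0.3991.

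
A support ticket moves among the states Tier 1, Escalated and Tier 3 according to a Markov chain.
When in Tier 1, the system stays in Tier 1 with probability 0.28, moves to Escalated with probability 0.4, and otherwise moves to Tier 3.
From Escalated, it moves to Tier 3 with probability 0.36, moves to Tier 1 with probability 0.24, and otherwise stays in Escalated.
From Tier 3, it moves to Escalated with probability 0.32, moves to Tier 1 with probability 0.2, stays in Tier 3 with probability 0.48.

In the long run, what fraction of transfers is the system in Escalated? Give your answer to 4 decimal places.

Let the stationary distribution be π with π = πP and π_1 + π_2 + π_3 = 1.
π_1 = 0.28·π_1 + 0.24·π_2 + 0.2·π_3
π_2 = 0.4·π_1 + 0.4·π_2 + 0.32·π_3
Solving with the normalization constraint gives π = (0.2334, 0.3681, 0.3985).
So the stationary probability of Escalated is 0.3681.

0.3681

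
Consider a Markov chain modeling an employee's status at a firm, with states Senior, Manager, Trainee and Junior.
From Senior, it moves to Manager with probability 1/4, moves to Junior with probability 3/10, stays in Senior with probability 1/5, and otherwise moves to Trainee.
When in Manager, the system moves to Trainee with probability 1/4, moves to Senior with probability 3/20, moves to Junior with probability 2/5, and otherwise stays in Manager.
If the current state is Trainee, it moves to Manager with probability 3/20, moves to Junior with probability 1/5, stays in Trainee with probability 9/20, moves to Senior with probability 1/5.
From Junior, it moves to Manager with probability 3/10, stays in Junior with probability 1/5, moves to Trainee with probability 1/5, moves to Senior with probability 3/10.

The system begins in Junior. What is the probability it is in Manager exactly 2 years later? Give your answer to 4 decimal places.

0.2250

Propagate the distribution vector 2 years from Junior.
After 0 years: (0.0000, 0.0000, 0.0000, 1.0000)
After 1 year: (0.3000, 0.3000, 0.2000, 0.2000)
After 2 years: (0.2050, 0.2250, 0.2800, 0.2900)
P(in Manager after 2 years) = 0.2250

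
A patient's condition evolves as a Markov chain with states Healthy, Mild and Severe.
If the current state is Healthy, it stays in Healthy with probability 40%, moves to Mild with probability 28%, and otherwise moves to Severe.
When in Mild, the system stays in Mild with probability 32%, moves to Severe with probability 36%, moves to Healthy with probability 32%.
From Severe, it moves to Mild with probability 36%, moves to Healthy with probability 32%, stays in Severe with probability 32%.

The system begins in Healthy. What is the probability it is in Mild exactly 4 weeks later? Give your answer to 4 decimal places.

0.3194

Propagate the distribution vector 4 weeks from Healthy.
After 0 weeks: (1.0000, 0.0000, 0.0000)
After 1 week: (0.4000, 0.2800, 0.3200)
After 2 weeks: (0.3520, 0.3168, 0.3312)
After 3 weeks: (0.3482, 0.3192, 0.3327)
After 4 weeks: (0.3479, 0.3194, 0.3328)
P(in Mild after 4 weeks) = 0.3194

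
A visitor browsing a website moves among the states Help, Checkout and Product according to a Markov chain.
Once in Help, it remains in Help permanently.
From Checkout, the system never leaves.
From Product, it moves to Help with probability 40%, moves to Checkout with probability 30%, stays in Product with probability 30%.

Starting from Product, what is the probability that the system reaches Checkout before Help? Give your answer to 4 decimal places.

Let h(s) be the probability of absorption at Checkout starting from transient state s. Then h(Checkout) = 1 and h(Help) = 0. By first-step analysis:
h(Product) = 0.4·0 + 0.3·1 + 0.3·h(Product)
Solving: h(Product) = 0.4286.
Starting from Product, the probability is 0.4286.

0.4286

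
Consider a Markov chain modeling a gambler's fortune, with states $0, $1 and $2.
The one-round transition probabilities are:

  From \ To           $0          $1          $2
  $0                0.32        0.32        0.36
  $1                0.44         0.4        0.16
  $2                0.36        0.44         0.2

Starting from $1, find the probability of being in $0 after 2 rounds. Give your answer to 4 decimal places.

Sum over the intermediate state after 1 round:
P = P($1→$0)·P($0→$0) + P($1→$1)·P($1→$0) + P($1→$2)·P($2→$0)
  = 0.44×0.32 + 0.4×0.44 + 0.16×0.36
  = 0.1408 + 0.1760 + 0.0576 = 0.3744

0.3744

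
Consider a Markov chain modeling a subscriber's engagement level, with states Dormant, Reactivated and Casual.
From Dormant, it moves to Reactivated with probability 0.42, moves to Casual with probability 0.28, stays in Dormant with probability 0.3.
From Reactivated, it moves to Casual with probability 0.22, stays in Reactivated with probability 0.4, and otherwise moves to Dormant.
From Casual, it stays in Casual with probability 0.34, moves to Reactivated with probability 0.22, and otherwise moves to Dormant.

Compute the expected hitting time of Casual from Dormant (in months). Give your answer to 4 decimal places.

Let t(s) be the expected number of months to first reach Casual from state s, with t(Casual) = 0. Conditioning on the first month:
t(Dormant) = 1 + 0.3·t(Dormant) + 0.42·t(Reactivated)
t(Reactivated) = 1 + 0.38·t(Dormant) + 0.4·t(Reactivated)
Solving: t(Dormant) = 3.9171, t(Reactivated) = 4.1475.
Expected months from Dormant to Casual: 3.9171.

3.9171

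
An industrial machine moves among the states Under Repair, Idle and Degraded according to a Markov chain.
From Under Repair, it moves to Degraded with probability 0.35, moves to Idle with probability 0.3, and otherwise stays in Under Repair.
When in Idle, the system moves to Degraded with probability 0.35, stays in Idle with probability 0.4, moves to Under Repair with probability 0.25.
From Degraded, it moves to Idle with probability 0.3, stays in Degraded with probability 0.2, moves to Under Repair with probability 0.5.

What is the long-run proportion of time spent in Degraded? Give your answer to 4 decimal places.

Let the stationary distribution be π with π = πP and π_1 + π_2 + π_3 = 1.
π_1 = 0.35·π_1 + 0.25·π_2 + 0.5·π_3
π_2 = 0.3·π_1 + 0.4·π_2 + 0.3·π_3
Solving with the normalization constraint gives π = (0.3623, 0.3333, 0.3043).
So the stationary probability of Degraded is 0.3043.

0.3043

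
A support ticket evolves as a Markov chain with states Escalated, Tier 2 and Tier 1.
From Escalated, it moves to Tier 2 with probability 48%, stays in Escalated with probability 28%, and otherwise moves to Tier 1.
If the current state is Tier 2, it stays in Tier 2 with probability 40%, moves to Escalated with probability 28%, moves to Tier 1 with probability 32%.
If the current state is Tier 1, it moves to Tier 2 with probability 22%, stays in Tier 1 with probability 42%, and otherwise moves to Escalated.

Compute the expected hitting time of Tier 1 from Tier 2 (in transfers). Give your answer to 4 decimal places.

Let t(s) be the expected number of transfers to first reach Tier 1 from state s, with t(Tier 1) = 0. Conditioning on the first transfer:
t(Escalated) = 1 + 0.28·t(Escalated) + 0.48·t(Tier 2)
t(Tier 2) = 1 + 0.28·t(Escalated) + 0.4·t(Tier 2)
Solving: t(Escalated) = 3.6290, t(Tier 2) = 3.3602.
Expected transfers from Tier 2 to Tier 1: 3.3602.

3.3602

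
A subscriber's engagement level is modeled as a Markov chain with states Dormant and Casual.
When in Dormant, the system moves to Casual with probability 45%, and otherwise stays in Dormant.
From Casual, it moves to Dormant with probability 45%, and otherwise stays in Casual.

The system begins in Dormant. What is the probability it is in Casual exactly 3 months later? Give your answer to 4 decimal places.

Propagate the distribution vector 3 months from Dormant.
After 0 months: (1.0000, 0.0000)
After 1 month: (0.5500, 0.4500)
After 2 months: (0.5050, 0.4950)
After 3 months: (0.5005, 0.4995)
P(in Casual after 3 months) = 0.4995

0.4995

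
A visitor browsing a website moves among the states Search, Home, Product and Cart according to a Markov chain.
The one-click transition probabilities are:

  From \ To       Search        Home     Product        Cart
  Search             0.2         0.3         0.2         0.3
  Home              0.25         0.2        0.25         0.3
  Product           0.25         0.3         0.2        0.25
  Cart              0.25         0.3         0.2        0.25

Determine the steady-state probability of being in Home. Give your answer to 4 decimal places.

Let the stationary distribution be π with π = πP and π_1 + π_2 + π_3 + π_4 = 1.
π_1 = 0.2·π_1 + 0.25·π_2 + 0.25·π_3 + 0.25·π_4
π_2 = 0.3·π_1 + 0.2·π_2 + 0.3·π_3 + 0.3·π_4
π_3 = 0.2·π_1 + 0.25·π_2 + 0.2·π_3 + 0.2·π_4
Solving with the normalization constraint gives π = (0.2381, 0.2727, 0.2136, 0.2755).
So the stationary probability of Home is 0.2727.

0.2727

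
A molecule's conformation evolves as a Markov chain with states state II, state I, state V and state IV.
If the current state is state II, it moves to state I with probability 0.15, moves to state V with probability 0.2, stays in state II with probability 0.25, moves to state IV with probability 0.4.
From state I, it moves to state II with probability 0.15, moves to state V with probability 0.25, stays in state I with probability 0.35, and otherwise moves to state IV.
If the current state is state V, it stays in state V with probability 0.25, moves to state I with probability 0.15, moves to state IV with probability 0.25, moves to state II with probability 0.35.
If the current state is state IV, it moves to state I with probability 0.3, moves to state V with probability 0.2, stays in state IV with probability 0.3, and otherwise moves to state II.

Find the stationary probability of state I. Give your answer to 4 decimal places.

0.2437

Let the stationary distribution be π with π = πP and π_1 + π_2 + π_3 + π_4 = 1.
π_1 = 0.25·π_1 + 0.15·π_2 + 0.35·π_3 + 0.2·π_4
π_2 = 0.15·π_1 + 0.35·π_2 + 0.15·π_3 + 0.3·π_4
π_3 = 0.2·π_1 + 0.25·π_2 + 0.25·π_3 + 0.2·π_4
Solving with the normalization constraint gives π = (0.2330, 0.2437, 0.2234, 0.2999).
So the stationary probability of state I is 0.2437.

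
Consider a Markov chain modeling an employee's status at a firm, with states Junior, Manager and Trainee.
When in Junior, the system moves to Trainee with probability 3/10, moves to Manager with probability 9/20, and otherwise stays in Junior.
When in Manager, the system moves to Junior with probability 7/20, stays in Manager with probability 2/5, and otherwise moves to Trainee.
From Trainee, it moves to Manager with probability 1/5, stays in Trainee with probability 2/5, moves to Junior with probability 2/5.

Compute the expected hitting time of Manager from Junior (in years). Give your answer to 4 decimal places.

Let t(s) be the expected number of years to first reach Manager from state s, with t(Manager) = 0. Conditioning on the first year:
t(Junior) = 1 + 0.25·t(Junior) + 0.3·t(Trainee)
t(Trainee) = 1 + 0.4·t(Junior) + 0.4·t(Trainee)
Solving: t(Junior) = 2.7273, t(Trainee) = 3.4848.
Expected years from Junior to Manager: 2.7273.

2.7273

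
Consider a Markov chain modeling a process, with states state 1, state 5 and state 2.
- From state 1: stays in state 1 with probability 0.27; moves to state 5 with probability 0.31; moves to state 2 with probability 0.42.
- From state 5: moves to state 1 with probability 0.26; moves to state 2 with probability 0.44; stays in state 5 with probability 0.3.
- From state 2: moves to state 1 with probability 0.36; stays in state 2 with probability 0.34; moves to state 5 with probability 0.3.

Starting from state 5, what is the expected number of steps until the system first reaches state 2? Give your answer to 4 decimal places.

2.3002

Let t(s) be the expected number of steps to first reach state 2 from state s, with t(state 2) = 0. Conditioning on the first step:
t(state 1) = 1 + 0.27·t(state 1) + 0.31·t(state 5)
t(state 5) = 1 + 0.26·t(state 1) + 0.3·t(state 5)
Solving: t(state 1) = 2.3467, t(state 5) = 2.3002.
Expected steps from state 5 to state 2: 2.3002.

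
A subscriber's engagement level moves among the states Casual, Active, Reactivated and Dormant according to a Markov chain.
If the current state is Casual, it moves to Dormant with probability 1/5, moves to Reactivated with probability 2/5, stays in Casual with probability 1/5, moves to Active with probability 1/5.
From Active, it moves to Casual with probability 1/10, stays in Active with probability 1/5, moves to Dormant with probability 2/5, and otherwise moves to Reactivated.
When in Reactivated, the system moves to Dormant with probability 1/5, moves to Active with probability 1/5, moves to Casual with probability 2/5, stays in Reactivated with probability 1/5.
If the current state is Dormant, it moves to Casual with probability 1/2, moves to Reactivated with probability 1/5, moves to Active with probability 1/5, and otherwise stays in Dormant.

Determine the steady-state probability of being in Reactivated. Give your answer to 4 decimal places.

Let the stationary distribution be π with π = πP and π_1 + π_2 + π_3 + π_4 = 1.
π_1 = 0.2·π_1 + 0.1·π_2 + 0.4·π_3 + 0.5·π_4
π_2 = 0.2·π_1 + 0.2·π_2 + 0.2·π_3 + 0.2·π_4
π_3 = 0.4·π_1 + 0.3·π_2 + 0.2·π_3 + 0.2·π_4
Solving with the normalization constraint gives π = (0.3015, 0.2000, 0.2803, 0.2182).
So the stationary probability of Reactivated is 0.2803.

0.2803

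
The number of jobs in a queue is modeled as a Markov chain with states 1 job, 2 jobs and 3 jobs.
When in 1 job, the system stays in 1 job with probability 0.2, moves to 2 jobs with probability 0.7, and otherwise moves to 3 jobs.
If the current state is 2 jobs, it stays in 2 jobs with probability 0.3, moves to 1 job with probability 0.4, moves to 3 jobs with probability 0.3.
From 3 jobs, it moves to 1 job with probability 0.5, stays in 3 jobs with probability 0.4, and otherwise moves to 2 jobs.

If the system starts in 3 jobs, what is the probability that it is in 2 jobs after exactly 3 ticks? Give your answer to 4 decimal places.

0.3880

Propagate the distribution vector 3 ticks from 3 jobs.
After 0 ticks: (0.0000, 0.0000, 1.0000)
After 1 tick: (0.5000, 0.1000, 0.4000)
After 2 ticks: (0.3400, 0.4200, 0.2400)
After 3 ticks: (0.3560, 0.3880, 0.2560)
P(in 2 jobs after 3 ticks) = 0.3880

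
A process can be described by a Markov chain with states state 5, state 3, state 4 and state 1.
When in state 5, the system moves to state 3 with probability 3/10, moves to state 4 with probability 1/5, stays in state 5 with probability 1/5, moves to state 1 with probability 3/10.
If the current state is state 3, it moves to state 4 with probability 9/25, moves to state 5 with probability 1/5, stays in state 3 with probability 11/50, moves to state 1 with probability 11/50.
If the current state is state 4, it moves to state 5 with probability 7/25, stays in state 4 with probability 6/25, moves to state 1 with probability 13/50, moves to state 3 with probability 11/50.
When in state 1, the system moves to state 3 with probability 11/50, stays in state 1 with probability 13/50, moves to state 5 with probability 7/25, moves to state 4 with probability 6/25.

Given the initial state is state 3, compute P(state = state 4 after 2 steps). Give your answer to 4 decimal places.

0.2584

Propagate the distribution vector 2 steps from state 3.
After 0 steps: (0.0000, 1.0000, 0.0000, 0.0000)
After 1 step: (0.2000, 0.2200, 0.3600, 0.2200)
After 2 steps: (0.2464, 0.2360, 0.2584, 0.2592)
P(in state 4 after 2 steps) = 0.2584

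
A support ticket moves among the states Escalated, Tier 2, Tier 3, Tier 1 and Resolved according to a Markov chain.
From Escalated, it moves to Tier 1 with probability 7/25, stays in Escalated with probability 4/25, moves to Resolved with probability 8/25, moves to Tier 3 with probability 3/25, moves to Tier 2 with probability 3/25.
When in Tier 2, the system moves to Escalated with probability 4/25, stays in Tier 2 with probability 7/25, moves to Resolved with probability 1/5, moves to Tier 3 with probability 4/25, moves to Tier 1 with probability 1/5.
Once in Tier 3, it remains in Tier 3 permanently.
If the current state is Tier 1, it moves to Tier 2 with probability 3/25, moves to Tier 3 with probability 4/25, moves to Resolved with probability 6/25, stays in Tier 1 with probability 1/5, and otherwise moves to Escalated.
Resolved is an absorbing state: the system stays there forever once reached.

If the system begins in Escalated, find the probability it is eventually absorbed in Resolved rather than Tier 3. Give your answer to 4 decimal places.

Let h(s) be the probability of absorption at Resolved starting from transient state s. Then h(Resolved) = 1 and h(Tier 3) = 0. By first-step analysis:
h(Escalated) = 0.16·h(Escalated) + 0.12·h(Tier 2) + 0.12·0 + 0.28·h(Tier 1) + 0.32·1
h(Tier 2) = 0.16·h(Escalated) + 0.28·h(Tier 2) + 0.16·0 + 0.2·h(Tier 1) + 0.2·1
h(Tier 1) = 0.28·h(Escalated) + 0.12·h(Tier 2) + 0.16·0 + 0.2·h(Tier 1) + 0.24·1
Solving: h(Escalated) = 0.6759, h(Tier 2) = 0.6021, h(Tier 1) = 0.6269.
Starting from Escalated, the probability is 0.6759.

0.6759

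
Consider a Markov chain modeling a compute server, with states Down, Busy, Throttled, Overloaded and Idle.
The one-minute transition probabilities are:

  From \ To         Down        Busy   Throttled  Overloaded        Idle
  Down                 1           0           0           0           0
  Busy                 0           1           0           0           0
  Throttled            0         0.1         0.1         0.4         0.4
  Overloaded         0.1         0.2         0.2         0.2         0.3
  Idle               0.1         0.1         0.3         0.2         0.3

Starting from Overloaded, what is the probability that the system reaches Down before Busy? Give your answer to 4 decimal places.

Let h(s) be the probability of absorption at Down starting from transient state s. Then h(Down) = 1 and h(Busy) = 0. By first-step analysis:
h(Throttled) = 0.1·0 + 0.1·h(Throttled) + 0.4·h(Overloaded) + 0.4·h(Idle)
h(Overloaded) = 0.1·1 + 0.2·0 + 0.2·h(Throttled) + 0.2·h(Overloaded) + 0.3·h(Idle)
h(Idle) = 0.1·1 + 0.1·0 + 0.3·h(Throttled) + 0.2·h(Overloaded) + 0.3·h(Idle)
Solving: h(Throttled) = 0.3252, h(Overloaded) = 0.3496, h(Idle) = 0.3821.
Starting from Overloaded, the probability is 0.3496.

0.3496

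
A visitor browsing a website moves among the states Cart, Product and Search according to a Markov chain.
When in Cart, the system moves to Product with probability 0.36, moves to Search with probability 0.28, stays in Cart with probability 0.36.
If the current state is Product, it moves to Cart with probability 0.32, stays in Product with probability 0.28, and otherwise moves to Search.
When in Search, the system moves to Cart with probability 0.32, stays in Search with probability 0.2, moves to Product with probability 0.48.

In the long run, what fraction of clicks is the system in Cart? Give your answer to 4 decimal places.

0.3333

Let the stationary distribution be π with π = πP and π_1 + π_2 + π_3 = 1.
π_1 = 0.36·π_1 + 0.32·π_2 + 0.32·π_3
π_2 = 0.36·π_1 + 0.28·π_2 + 0.48·π_3
Solving with the normalization constraint gives π = (0.3333, 0.3667, 0.3000).
So the stationary probability of Cart is 0.3333.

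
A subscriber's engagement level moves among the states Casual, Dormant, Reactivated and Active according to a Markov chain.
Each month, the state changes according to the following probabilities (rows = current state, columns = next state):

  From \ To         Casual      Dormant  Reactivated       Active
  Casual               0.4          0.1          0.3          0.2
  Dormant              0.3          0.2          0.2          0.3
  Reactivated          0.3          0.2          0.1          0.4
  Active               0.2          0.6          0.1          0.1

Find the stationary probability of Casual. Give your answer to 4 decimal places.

Let the stationary distribution be π with π = πP and π_1 + π_2 + π_3 + π_4 = 1.
π_1 = 0.4·π_1 + 0.3·π_2 + 0.3·π_3 + 0.2·π_4
π_2 = 0.1·π_1 + 0.2·π_2 + 0.2·π_3 + 0.6·π_4
π_3 = 0.3·π_1 + 0.2·π_2 + 0.1·π_3 + 0.1·π_4
Solving with the normalization constraint gives π = (0.3067, 0.2654, 0.1879, 0.2401).
So the stationary probability of Casual is 0.3067.

0.3067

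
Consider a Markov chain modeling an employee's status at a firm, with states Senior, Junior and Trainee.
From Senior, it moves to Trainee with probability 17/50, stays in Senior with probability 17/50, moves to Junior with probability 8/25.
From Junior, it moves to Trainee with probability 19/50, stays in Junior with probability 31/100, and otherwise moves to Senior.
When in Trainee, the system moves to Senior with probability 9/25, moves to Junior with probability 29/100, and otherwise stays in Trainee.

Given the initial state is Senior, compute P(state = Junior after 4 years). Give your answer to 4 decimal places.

0.3063

Propagate the distribution vector 4 years from Senior.
After 0 years: (1.0000, 0.0000, 0.0000)
After 1 year: (0.3400, 0.3200, 0.3400)
After 2 years: (0.3372, 0.3066, 0.3562)
After 3 years: (0.3379, 0.3062, 0.3558)
After 4 years: (0.3379, 0.3063, 0.3558)
P(in Junior after 4 years) = 0.3063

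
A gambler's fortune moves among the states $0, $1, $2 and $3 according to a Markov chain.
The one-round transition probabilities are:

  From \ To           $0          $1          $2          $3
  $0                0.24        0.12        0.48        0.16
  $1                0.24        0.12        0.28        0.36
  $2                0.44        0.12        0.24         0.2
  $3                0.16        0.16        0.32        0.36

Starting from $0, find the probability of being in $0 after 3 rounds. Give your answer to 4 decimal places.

0.2842

Propagate the distribution vector 3 rounds from $0.
After 0 rounds: (1.0000, 0.0000, 0.0000, 0.0000)
After 1 round: (0.2400, 0.1200, 0.4800, 0.1600)
After 2 rounds: (0.3232, 0.1264, 0.3152, 0.2352)
After 3 rounds: (0.2842, 0.1294, 0.3414, 0.2449)
P(in $0 after 3 rounds) = 0.2842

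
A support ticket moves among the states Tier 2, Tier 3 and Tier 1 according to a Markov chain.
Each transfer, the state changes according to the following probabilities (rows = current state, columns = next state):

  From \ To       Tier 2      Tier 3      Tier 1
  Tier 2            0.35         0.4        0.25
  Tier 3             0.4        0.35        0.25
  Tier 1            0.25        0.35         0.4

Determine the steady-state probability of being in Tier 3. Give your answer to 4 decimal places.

Let the stationary distribution be π with π = πP and π_1 + π_2 + π_3 = 1.
π_1 = 0.35·π_1 + 0.4·π_2 + 0.25·π_3
π_2 = 0.4·π_1 + 0.35·π_2 + 0.35·π_3
Solving with the normalization constraint gives π = (0.3389, 0.3669, 0.2941).
So the stationary probability of Tier 3 is 0.3669.

0.3669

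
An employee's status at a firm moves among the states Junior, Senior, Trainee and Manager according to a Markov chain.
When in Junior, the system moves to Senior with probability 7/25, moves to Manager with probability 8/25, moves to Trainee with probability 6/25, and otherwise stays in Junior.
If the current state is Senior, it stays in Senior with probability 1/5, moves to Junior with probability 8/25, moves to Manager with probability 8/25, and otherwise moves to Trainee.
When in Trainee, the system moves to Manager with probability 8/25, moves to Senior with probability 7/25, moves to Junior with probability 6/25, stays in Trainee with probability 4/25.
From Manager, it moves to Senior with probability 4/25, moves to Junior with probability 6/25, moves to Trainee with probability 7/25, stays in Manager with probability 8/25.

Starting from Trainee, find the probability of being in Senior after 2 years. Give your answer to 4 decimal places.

Propagate the distribution vector 2 years from Trainee.
After 0 years: (0.0000, 0.0000, 1.0000, 0.0000)
After 1 year: (0.2400, 0.2800, 0.1600, 0.3200)
After 2 years: (0.2432, 0.2192, 0.2176, 0.3200)
P(in Senior after 2 years) = 0.2192

0.2192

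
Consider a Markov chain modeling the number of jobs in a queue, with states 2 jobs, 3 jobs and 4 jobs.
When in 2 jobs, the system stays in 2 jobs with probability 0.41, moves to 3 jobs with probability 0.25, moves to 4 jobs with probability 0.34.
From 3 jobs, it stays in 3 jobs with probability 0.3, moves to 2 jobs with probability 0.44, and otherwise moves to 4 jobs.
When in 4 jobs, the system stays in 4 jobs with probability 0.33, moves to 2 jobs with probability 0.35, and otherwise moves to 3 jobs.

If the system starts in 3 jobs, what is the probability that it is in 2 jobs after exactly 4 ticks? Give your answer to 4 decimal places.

0.3997

Propagate the distribution vector 4 ticks from 3 jobs.
After 0 ticks: (0.0000, 1.0000, 0.0000)
After 1 tick: (0.4400, 0.3000, 0.2600)
After 2 ticks: (0.4034, 0.2832, 0.3134)
After 3 ticks: (0.3997, 0.2861, 0.3142)
After 4 ticks: (0.3997, 0.2863, 0.3140)
P(in 2 jobs after 4 ticks) = 0.3997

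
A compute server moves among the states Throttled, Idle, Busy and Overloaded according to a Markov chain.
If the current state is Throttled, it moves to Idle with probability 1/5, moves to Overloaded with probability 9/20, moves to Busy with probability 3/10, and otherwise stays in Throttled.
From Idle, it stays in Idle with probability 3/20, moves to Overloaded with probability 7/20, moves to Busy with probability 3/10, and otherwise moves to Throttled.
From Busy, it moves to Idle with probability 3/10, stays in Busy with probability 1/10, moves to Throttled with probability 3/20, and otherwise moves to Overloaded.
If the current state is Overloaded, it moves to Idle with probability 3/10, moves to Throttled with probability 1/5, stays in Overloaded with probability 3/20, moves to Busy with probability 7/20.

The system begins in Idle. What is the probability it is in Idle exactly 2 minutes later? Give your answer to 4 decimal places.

0.2575

Propagate the distribution vector 2 minutes from Idle.
After 0 minutes: (0.0000, 1.0000, 0.0000, 0.0000)
After 1 minute: (0.2000, 0.1500, 0.3000, 0.3500)
After 2 minutes: (0.1550, 0.2575, 0.2575, 0.3300)
P(in Idle after 2 minutes) = 0.2575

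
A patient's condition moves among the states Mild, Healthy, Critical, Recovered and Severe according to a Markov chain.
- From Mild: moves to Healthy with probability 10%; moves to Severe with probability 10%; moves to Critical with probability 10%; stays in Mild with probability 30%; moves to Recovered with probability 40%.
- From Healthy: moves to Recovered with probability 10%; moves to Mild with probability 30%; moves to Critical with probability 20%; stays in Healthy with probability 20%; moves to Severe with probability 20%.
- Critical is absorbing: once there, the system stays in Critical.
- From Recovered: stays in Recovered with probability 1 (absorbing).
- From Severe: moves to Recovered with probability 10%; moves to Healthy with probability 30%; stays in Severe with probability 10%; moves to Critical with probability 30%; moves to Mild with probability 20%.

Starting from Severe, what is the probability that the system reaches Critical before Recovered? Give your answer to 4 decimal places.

Let h(s) be the probability of absorption at Critical starting from transient state s. Then h(Critical) = 1 and h(Recovered) = 0. By first-step analysis:
h(Mild) = 0.3·h(Mild) + 0.1·h(Healthy) + 0.1·1 + 0.4·0 + 0.1·h(Severe)
h(Healthy) = 0.3·h(Mild) + 0.2·h(Healthy) + 0.2·1 + 0.1·0 + 0.2·h(Severe)
h(Severe) = 0.2·h(Mild) + 0.3·h(Healthy) + 0.3·1 + 0.1·0 + 0.1·h(Severe)
Solving: h(Mild) = 0.2956, h(Healthy) = 0.5025, h(Severe) = 0.5665.
Starting from Severe, the probability is 0.5665.

0.5665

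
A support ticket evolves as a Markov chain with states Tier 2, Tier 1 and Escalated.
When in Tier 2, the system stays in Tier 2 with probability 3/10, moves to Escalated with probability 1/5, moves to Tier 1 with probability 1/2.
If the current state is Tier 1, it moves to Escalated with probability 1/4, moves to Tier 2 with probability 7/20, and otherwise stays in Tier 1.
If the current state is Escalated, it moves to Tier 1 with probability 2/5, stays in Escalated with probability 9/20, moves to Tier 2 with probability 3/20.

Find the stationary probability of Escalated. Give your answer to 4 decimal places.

0.2952

Let the stationary distribution be π with π = πP and π_1 + π_2 + π_3 = 1.
π_1 = 0.3·π_1 + 0.35·π_2 + 0.15·π_3
π_2 = 0.5·π_1 + 0.4·π_2 + 0.4·π_3
Solving with the normalization constraint gives π = (0.2771, 0.4277, 0.2952).
So the stationary probability of Escalated is 0.2952.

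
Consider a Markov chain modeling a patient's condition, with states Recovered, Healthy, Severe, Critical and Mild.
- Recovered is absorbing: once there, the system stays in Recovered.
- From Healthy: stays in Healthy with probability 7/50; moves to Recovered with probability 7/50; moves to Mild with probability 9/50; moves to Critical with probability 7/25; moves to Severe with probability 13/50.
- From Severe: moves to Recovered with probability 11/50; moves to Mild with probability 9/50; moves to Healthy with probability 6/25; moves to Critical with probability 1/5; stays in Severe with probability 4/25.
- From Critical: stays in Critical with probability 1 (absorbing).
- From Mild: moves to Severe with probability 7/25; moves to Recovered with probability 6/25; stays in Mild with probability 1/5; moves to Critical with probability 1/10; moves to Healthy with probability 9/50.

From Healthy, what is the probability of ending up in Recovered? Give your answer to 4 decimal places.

0.4380

Let h(s) be the probability of absorption at Recovered starting from transient state s. Then h(Recovered) = 1 and h(Critical) = 0. By first-step analysis:
h(Healthy) = 0.14·1 + 0.14·h(Healthy) + 0.26·h(Severe) + 0.28·0 + 0.18·h(Mild)
h(Severe) = 0.22·1 + 0.24·h(Healthy) + 0.16·h(Severe) + 0.2·0 + 0.18·h(Mild)
h(Mild) = 0.24·1 + 0.18·h(Healthy) + 0.28·h(Severe) + 0.1·0 + 0.2·h(Mild)
Solving: h(Healthy) = 0.4380, h(Severe) = 0.5108, h(Mild) = 0.5773.
Starting from Healthy, the probability is 0.4380.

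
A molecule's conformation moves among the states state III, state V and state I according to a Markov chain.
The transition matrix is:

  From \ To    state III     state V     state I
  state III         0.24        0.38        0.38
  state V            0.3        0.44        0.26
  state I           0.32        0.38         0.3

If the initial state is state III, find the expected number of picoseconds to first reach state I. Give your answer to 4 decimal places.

3.0167

Let t(s) be the expected number of picoseconds to first reach state I from state s, with t(state I) = 0. Conditioning on the first picosecond:
t(state III) = 1 + 0.24·t(state III) + 0.38·t(state V)
t(state V) = 1 + 0.3·t(state III) + 0.44·t(state V)
Solving: t(state III) = 3.0167, t(state V) = 3.4018.
Expected picoseconds from state III to state I: 3.0167.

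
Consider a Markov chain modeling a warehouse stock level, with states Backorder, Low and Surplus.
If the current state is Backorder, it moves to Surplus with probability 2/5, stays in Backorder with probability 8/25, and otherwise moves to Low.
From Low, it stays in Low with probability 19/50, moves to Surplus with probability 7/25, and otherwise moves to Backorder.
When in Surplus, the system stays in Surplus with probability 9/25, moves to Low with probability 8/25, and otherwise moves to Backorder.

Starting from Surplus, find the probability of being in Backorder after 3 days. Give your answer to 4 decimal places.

0.3265

Propagate the distribution vector 3 days from Surplus.
After 0 days: (0.0000, 0.0000, 1.0000)
After 1 day: (0.3200, 0.3200, 0.3600)
After 2 days: (0.3264, 0.3264, 0.3472)
After 3 days: (0.3265, 0.3265, 0.3469)
P(in Backorder after 3 days) = 0.3265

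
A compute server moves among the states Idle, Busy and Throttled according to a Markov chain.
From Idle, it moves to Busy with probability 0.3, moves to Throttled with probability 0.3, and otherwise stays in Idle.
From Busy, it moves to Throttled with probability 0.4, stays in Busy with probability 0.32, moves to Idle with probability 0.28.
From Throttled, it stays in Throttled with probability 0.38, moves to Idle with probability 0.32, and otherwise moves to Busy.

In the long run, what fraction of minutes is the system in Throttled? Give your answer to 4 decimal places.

Let the stationary distribution be π with π = πP and π_1 + π_2 + π_3 = 1.
π_1 = 0.4·π_1 + 0.28·π_2 + 0.32·π_3
π_2 = 0.3·π_1 + 0.32·π_2 + 0.3·π_3
Solving with the normalization constraint gives π = (0.3345, 0.3061, 0.3594).
So the stationary probability of Throttled is 0.3594.

0.3594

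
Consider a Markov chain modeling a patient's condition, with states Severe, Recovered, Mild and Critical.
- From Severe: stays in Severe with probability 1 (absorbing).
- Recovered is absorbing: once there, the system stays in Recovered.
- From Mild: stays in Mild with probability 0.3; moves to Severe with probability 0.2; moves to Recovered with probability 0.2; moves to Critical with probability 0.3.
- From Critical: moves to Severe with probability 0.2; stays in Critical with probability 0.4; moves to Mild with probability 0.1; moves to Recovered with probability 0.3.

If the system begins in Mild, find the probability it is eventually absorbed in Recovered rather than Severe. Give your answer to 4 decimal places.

Let h(s) be the probability of absorption at Recovered starting from transient state s. Then h(Recovered) = 1 and h(Severe) = 0. By first-step analysis:
h(Mild) = 0.2·0 + 0.2·1 + 0.3·h(Mild) + 0.3·h(Critical)
h(Critical) = 0.2·0 + 0.3·1 + 0.1·h(Mild) + 0.4·h(Critical)
Solving: h(Mild) = 0.5385, h(Critical) = 0.5897.
Starting from Mild, the probability is 0.5385.

0.5385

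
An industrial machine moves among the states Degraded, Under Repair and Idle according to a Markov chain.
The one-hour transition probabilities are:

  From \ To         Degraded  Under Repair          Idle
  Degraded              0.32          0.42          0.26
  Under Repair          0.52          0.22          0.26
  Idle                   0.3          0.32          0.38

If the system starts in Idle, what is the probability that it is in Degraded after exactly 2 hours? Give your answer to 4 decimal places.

Sum over the intermediate state after 1 hour:
P = P(Idle→Degraded)·P(Degraded→Degraded) + P(Idle→Under Repair)·P(Under Repair→Degraded) + P(Idle→Idle)·P(Idle→Degraded)
  = 0.3×0.32 + 0.32×0.52 + 0.38×0.3
  = 0.0960 + 0.1664 + 0.1140 = 0.3764

0.3764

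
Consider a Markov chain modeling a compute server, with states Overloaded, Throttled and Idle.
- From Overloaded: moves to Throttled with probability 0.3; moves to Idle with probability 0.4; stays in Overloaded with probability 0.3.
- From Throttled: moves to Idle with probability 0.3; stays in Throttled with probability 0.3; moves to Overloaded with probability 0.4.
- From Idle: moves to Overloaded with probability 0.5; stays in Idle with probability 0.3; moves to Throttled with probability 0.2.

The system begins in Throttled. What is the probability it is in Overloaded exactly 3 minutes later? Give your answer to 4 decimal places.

0.3950

Propagate the distribution vector 3 minutes from Throttled.
After 0 minutes: (0.0000, 1.0000, 0.0000)
After 1 minute: (0.4000, 0.3000, 0.3000)
After 2 minutes: (0.3900, 0.2700, 0.3400)
After 3 minutes: (0.3950, 0.2660, 0.3390)
P(in Overloaded after 3 minutes) = 0.3950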